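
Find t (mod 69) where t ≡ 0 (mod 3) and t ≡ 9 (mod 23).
M = 3 × 23 = 69. M₁ = 23, y₁ ≡ 2 (mod 3). M₂ = 3, y₂ ≡ 8 (mod 23). t = 0×23×2 + 9×3×8 ≡ 9 (mod 69)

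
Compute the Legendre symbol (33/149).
(33/149) = 33^{74} mod 149 = 1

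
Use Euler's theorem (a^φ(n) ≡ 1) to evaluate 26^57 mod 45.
By Euler: 26^{24} ≡ 1 (mod 45) since gcd(26, 45) = 1. 57 = 2×24 + 9. So 26^{57} ≡ 26^{9} ≡ 26 (mod 45)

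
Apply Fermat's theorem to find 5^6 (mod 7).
By Fermat's Little Theorem, 5^{6} ≡ 1 (mod 7) since 7 is prime and gcd(5, 7) = 1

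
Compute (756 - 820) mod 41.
18

(756 - 820) = -64
-64 mod 41 = 18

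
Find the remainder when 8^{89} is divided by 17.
By Fermat: 8^{16} ≡ 1 (mod 17). 89 = 5×16 + 9. So 8^{89} ≡ 8^{9} ≡ 8 (mod 17)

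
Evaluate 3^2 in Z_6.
2 = 2 (binary 10). Repeated squaring mod 6: 3^1 ≡ 3; 3^2 ≡ 3² = 9 ≡ 3. So 3^2 ≡ 3 (mod 6).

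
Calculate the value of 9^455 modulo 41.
Using Fermat: 9^{40} ≡ 1 (mod 41). 455 ≡ 15 (mod 40). So 9^{455} ≡ 9^{15} ≡ 32 (mod 41)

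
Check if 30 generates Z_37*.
p - 1 = 36 has prime divisors 2, 3. Check 30^(36/q) mod 37 for each: 30^(36/2) = 30^18 ≡ 1, 30^(36/3) = 30^12 ≡ 10 (mod 37). Since 30^18 ≡ 1 (mod 37), the order of 30 divides 18 (in fact the order is 18) ≠ 36, so it is not a primitive root.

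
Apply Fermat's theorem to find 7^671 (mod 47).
By Fermat: 7^{46} ≡ 1 (mod 47). 671 ≡ 27 (mod 46). So 7^{671} ≡ 7^{27} ≡ 4 (mod 47)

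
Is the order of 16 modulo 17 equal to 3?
No, the actual order is 2, not 3.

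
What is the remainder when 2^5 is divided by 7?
5 = 4 + 1 (binary 101). Repeated squaring mod 7: 2^1 ≡ 2; 2^2 ≡ 2² = 4 ≡ 4; 2^4 ≡ 4² = 16 ≡ 2. Multiply: 2^5 = 2^4 × 2^1 ≡ 2 × 2 (mod 7): 2 × 2 = 4 ≡ 4. So 2^5 ≡ 4 (mod 7).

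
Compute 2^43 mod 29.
Using Fermat: 2^{28} ≡ 1 (mod 29). 43 ≡ 15 (mod 28). So 2^{43} ≡ 2^{15} ≡ 27 (mod 29)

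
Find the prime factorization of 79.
79

Divide by primes starting from smallest:
79 ÷ 79 = 1

79 = 79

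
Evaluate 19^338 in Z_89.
Using Fermat: 19^{88} ≡ 1 (mod 89). 338 ≡ 74 (mod 88). So 19^{338} ≡ 19^{74} ≡ 68 (mod 89)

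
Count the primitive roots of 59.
28

The number of primitive roots modulo p is φ(p-1) = φ(58)
φ(58) = 28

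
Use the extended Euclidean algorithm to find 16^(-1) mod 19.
Extended GCD: 16(6) + 19(-5) = 1. So 16^(-1) ≡ 6 ≡ 6 (mod 19). Verify: 16 × 6 = 96 ≡ 1 (mod 19)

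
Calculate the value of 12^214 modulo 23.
Using Fermat: 12^{22} ≡ 1 (mod 23). 214 ≡ 16 (mod 22). So 12^{214} ≡ 12^{16} ≡ 18 (mod 23)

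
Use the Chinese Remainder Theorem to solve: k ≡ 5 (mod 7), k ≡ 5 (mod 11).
M = 7 × 11 = 77. M₁ = 11, y₁ ≡ 2 (mod 7). M₂ = 7, y₂ ≡ 8 (mod 11). k = 5×11×2 + 5×7×8 ≡ 5 (mod 77)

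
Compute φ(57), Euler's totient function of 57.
36

Prime factorization: 57 = 3 × 19
Using the formula φ(n) = n × Π(1 - 1/p) for each prime factor p:
φ(57) = 57 × (1 - 1/3) × (1 - 1/19)
φ(57) = 36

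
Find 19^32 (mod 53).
Using repeated squaring. 32 = 32 (binary 100000). Repeated squaring mod 53: 19^1 ≡ 19; 19^2 ≡ 19² = 361 ≡ 43; 19^4 ≡ 43² = 1849 ≡ 47; 19^8 ≡ 47² = 2209 ≡ 36; 19^16 ≡ 36² = 1296 ≡ 24; 19^32 ≡ 24² = 576 ≡ 46. So 19^32 ≡ 46 (mod 53).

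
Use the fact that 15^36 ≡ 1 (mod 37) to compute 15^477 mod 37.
By Fermat: 15^{36} ≡ 1 (mod 37). 477 ≡ 9 (mod 36). So 15^{477} ≡ 15^{9} ≡ 31 (mod 37)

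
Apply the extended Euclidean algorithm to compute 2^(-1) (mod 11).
Extended GCD: 2(-5) + 11(1) = 1. So 2^(-1) ≡ 6 ≡ 6 (mod 11). Verify: 2 × 6 = 12 ≡ 1 (mod 11)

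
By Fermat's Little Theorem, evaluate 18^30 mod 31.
By Fermat's Little Theorem, 18^{30} ≡ 1 (mod 31) since 31 is prime and gcd(18, 31) = 1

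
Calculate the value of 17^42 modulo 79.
Using repeated squaring. 42 = 32 + 8 + 2 (binary 101010). Repeated squaring mod 79: 17^1 ≡ 17; 17^2 ≡ 17² = 289 ≡ 52; 17^4 ≡ 52² = 2704 ≡ 18; 17^8 ≡ 18² = 324 ≡ 8; 17^16 ≡ 8² = 64 ≡ 64; 17^32 ≡ 64² = 4096 ≡ 67. Multiply: 17^42 = 17^32 × 17^8 × 17^2 ≡ 67 × 8 × 52 (mod 79): 67 × 8 = 536 ≡ 62; 62 × 52 = 3224 ≡ 64. So 17^42 ≡ 64 (mod 79).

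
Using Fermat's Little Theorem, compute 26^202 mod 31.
By Fermat: 26^{30} ≡ 1 (mod 31). 202 = 6×30 + 22. So 26^{202} ≡ 26^{22} ≡ 5 (mod 31)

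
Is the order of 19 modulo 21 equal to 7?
No, the actual order is 6, not 7.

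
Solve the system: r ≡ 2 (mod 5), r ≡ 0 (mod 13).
M = 5 × 13 = 65. M₁ = 13, y₁ ≡ 2 (mod 5). M₂ = 5, y₂ ≡ 8 (mod 13). r = 2×13×2 + 0×5×8 ≡ 52 (mod 65)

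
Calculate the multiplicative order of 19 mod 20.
Powers of 19 mod 20: 19^1≡19, 19^2≡1. Order = 2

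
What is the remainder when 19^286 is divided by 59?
Using Fermat: 19^{58} ≡ 1 (mod 59). 286 ≡ 54 (mod 58). So 19^{286} ≡ 19^{54} ≡ 53 (mod 59)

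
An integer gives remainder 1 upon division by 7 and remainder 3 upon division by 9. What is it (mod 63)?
M = 7 × 9 = 63. M₁ = 9, y₁ ≡ 4 (mod 7). M₂ = 7, y₂ ≡ 4 (mod 9). z = 1×9×4 + 3×7×4 ≡ 57 (mod 63). The smallest positive such number is 57.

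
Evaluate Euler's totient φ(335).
264

Prime factorization: 335 = 5 × 67
Using the formula φ(n) = n × Π(1 - 1/p) for each prime factor p:
φ(335) = 335 × (1 - 1/5) × (1 - 1/67)
φ(335) = 264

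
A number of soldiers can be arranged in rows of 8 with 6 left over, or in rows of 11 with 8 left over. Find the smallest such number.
M = 8 × 11 = 88. M₁ = 11, y₁ ≡ 3 (mod 8). M₂ = 8, y₂ ≡ 7 (mod 11). n = 6×11×3 + 8×8×7 ≡ 30 (mod 88). The smallest positive such number is 30.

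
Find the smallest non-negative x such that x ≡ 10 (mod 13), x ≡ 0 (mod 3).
36

Using the Chinese Remainder Theorem:
M = product of moduli = 39
For equation 1: M_1 = 3, 3 ≡ 3 (mod 13), inverse of 3 mod 13 is 9 (check: 3 × 9 = 27 ≡ 1 (mod 13))
For equation 2: M_2 = 13, 13 ≡ 1 (mod 3), inverse of 13 mod 3 is 1 (check: 1 × 1 = 1 ≡ 1 (mod 3))
Combine: x ≡ Σ r_i×M_i×(M_i⁻¹ mod m_i) = 10×3×9 + 0×13×1 = 270 + 0 = 270
270 mod 39 = 36
x ≡ 36 (mod 39)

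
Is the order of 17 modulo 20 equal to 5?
No, the actual order is 4, not 5.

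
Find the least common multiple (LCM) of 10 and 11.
110

First find GCD(10, 11) using the Euclidean algorithm:
10 = 0 × 11 + 10
11 = 1 × 10 + 1
10 = 10 × 1 + 0
GCD(10, 11) = 1

LCM formula: LCM(a, b) = (a × b) / GCD(a, b)
LCM(10, 11) = (10 × 11) / 1
LCM(10, 11) = 110 / 1
LCM(10, 11) = 110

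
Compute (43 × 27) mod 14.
13

(43 × 27) = 1161
1161 mod 14 = 13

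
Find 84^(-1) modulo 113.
74

Using Extended Euclidean Algorithm:
gcd(84, 113) = 1
Bezout coefficients: 84 × -39 + 113 × 29 = 1
So 84 × -39 ≡ 1 (mod 113)
The inverse is -39 mod 113 = 74
Verification: 84 × 74 = 6216 = 55 × 113 + 1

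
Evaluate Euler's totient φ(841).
812

Prime factorization: 841 = 29^2
Using the formula φ(n) = n × Π(1 - 1/p) for each prime factor p:
φ(841) = 841 × (1 - 1/29)
φ(841) = 812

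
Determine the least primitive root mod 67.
p - 1 = 66 has prime divisors 2, 3, 11. h is a primitive root mod 67 iff h^(66/q) ≢ 1 (mod 67) for each such q.
h = 2: 2^33 ≡ 66, 2^22 ≡ 37, 2^6 ≡ 64 (mod 67); none is 1, so 2 has order 66 and is a primitive root.
The smallest primitive root mod 67 is g = 2.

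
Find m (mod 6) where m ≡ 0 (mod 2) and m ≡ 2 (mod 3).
M = 2 × 3 = 6. M₁ = 3, y₁ ≡ 1 (mod 2). M₂ = 2, y₂ ≡ 2 (mod 3). m = 0×3×1 + 2×2×2 ≡ 2 (mod 6)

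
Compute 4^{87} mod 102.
64

Using successive squaring:
Binary expansion of 87: 1010111
Powers of 4 mod 102 (each is the square of the previous):
  4^1 ≡ 4 (mod 102)
  4^2 ≡ 4² = 16 ≡ 16 (mod 102)
  4^4 ≡ 16² = 256 ≡ 52 (mod 102)
  4^8 ≡ 52² = 2704 ≡ 52 (mod 102)
  4^16 ≡ 52² = 2704 ≡ 52 (mod 102)
  4^32 ≡ 52² = 2704 ≡ 52 (mod 102)
  4^64 ≡ 52² = 2704 ≡ 52 (mod 102)
87 = 64 + 16 + 4 + 2 + 1, so 4^87 = 4^64 × 4^16 × 4^4 × 4^2 × 4^1 ≡ 52 × 52 × 52 × 16 × 4 (mod 102)
Multiplying step by step:
  52 × 52 = 2704 ≡ 52 (mod 102)
  52 × 52 = 2704 ≡ 52 (mod 102)
  52 × 16 = 832 ≡ 16 (mod 102)
  16 × 4 = 64 ≡ 64 (mod 102)
Result: 4^87 ≡ 64 (mod 102)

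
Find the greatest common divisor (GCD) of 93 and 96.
3

Using the Euclidean algorithm:
93 = 0 × 96 + 93
96 = 1 × 93 + 3
93 = 31 × 3 + 0

GCD(93, 96) = 3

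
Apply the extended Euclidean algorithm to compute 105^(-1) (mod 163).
Extended GCD: 105(59) + 163(-38) = 1. So 105^(-1) ≡ 59 ≡ 59 (mod 163). Verify: 105 × 59 = 6195 ≡ 1 (mod 163)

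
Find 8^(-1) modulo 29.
11

Using Extended Euclidean Algorithm:
gcd(8, 29) = 1
Bezout coefficients: 8 × 11 + 29 × -3 = 1
So 8 × 11 ≡ 1 (mod 29)
The inverse is 11 mod 29 = 11
Verification: 8 × 11 = 88 = 3 × 29 + 1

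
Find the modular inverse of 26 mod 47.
26^(-1) ≡ 38 (mod 47). Verification: 26 × 38 = 988 ≡ 1 (mod 47)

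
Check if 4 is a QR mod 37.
By Euler's criterion: 4^{18} ≡ 1 (mod 37). Since this equals 1, 4 is a QR.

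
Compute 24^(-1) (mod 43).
24^(-1) ≡ 9 (mod 43). Verification: 24 × 9 = 216 ≡ 1 (mod 43)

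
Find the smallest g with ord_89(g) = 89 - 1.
p - 1 = 88 has prime divisors 2, 11. h is a primitive root mod 89 iff h^(88/q) ≢ 1 (mod 89) for each such q.
h = 2: 2^44 ≡ 1, 2^8 ≡ 78 (mod 89); 2^44 ≡ 1, so not a primitive root.
h = 3: 3^44 ≡ 88, 3^8 ≡ 64 (mod 89); none is 1, so 3 has order 88 and is a primitive root.
The smallest primitive root mod 89 is g = 3.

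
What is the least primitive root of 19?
2

A primitive root g modulo p has order p-1 = 18
Prime divisors of 18: [2, 3]
g is a primitive root iff g^(18/q) ≢ 1 (mod 19) for each prime divisor q
Testing small values:
  g = 2: 2^9 ≡ 18, 2^6 ≡ 7 (mod 19) → none is 1, primitive root!
The smallest primitive root is 2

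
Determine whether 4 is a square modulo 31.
By Euler's criterion: 4^{15} ≡ 1 (mod 31). Since this equals 1, 4 is a QR.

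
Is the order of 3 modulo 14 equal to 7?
No, the actual order is 6, not 7.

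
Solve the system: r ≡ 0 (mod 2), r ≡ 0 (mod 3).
M = 2 × 3 = 6. M₁ = 3, y₁ ≡ 1 (mod 2). M₂ = 2, y₂ ≡ 2 (mod 3). r = 0×3×1 + 0×2×2 ≡ 0 (mod 6)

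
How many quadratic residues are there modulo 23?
For prime 23, there are (p-1)/2 = (23-1)/2 = 11 quadratic residues (excluding 0).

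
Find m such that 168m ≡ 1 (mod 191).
168^(-1) ≡ 83 (mod 191). Verification: 168 × 83 = 13944 ≡ 1 (mod 191)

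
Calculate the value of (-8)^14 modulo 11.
Using Fermat: (-8)^{10} ≡ 1 (mod 11). 14 ≡ 4 (mod 10). So (-8)^{14} ≡ (-8)^{4} ≡ 4 (mod 11)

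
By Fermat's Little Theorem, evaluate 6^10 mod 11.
By Fermat's Little Theorem, 6^{10} ≡ 1 (mod 11) since 11 is prime and gcd(6, 11) = 1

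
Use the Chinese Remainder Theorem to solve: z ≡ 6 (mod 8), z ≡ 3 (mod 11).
M = 8 × 11 = 88. M₁ = 11, y₁ ≡ 3 (mod 8). M₂ = 8, y₂ ≡ 7 (mod 11). z = 6×11×3 + 3×8×7 ≡ 14 (mod 88)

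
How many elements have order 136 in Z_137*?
Number of primitive roots mod 137 = φ(136) = 64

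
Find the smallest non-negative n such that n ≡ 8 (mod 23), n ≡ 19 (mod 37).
537

Using the Chinese Remainder Theorem:
M = product of moduli = 851
For equation 1: M_1 = 37, 37 ≡ 14 (mod 23), inverse of 37 mod 23 is 5 (check: 14 × 5 = 70 ≡ 1 (mod 23))
For equation 2: M_2 = 23, 23 ≡ 23 (mod 37), inverse of 23 mod 37 is 29 (check: 23 × 29 = 667 ≡ 1 (mod 37))
Combine: n ≡ Σ r_i×M_i×(M_i⁻¹ mod m_i) = 8×37×5 + 19×23×29 = 1480 + 12673 = 14153
14153 mod 851 = 537
n ≡ 537 (mod 851)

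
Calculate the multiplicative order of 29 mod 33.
Powers of 29 mod 33: 29^1≡29, 29^2≡16, 29^3≡2, 29^4≡25, 29^5≡32, 29^6≡4, 29^7≡17, 29^8≡31, 29^9≡8, 29^10≡1. Order = 10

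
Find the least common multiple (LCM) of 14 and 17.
238

First find GCD(14, 17) using the Euclidean algorithm:
14 = 0 × 17 + 14
17 = 1 × 14 + 3
14 = 4 × 3 + 2
3 = 1 × 2 + 1
2 = 2 × 1 + 0
GCD(14, 17) = 1

LCM formula: LCM(a, b) = (a × b) / GCD(a, b)
LCM(14, 17) = (14 × 17) / 1
LCM(14, 17) = 238 / 1
LCM(14, 17) = 238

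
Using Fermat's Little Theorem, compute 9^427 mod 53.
By Fermat: 9^{52} ≡ 1 (mod 53). 427 = 8×52 + 11. So 9^{427} ≡ 9^{11} ≡ 17 (mod 53)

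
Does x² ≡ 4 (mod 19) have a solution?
By Euler's criterion: 4^{9} ≡ 1 (mod 19). Since this equals 1, 4 is a QR.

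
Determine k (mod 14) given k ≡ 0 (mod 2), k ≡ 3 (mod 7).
10

Using the Chinese Remainder Theorem:
M = product of moduli = 14
For equation 1: M_1 = 7, 7 ≡ 1 (mod 2), inverse of 7 mod 2 is 1 (check: 1 × 1 = 1 ≡ 1 (mod 2))
For equation 2: M_2 = 2, 2 ≡ 2 (mod 7), inverse of 2 mod 7 is 4 (check: 2 × 4 = 8 ≡ 1 (mod 7))
Combine: k ≡ Σ r_i×M_i×(M_i⁻¹ mod m_i) = 0×7×1 + 3×2×4 = 0 + 24 = 24
24 mod 14 = 10
k ≡ 10 (mod 14)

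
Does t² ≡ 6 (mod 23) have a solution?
By Euler's criterion: 6^{11} ≡ 1 (mod 23). Since this equals 1, 6 is a QR.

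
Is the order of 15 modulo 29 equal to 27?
No, the actual order is 28, not 27.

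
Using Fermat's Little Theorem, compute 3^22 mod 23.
By Fermat's Little Theorem, 3^{22} ≡ 1 (mod 23) since 23 is prime and gcd(3, 23) = 1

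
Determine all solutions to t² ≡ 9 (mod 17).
The square roots of 9 mod 17 are 14 and 3. Verify: 14² = 196 ≡ 9 (mod 17)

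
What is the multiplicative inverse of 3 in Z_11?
4

Using Extended Euclidean Algorithm:
gcd(3, 11) = 1
Bezout coefficients: 3 × 4 + 11 × -1 = 1
So 3 × 4 ≡ 1 (mod 11)
The inverse is 4 mod 11 = 4
Verification: 3 × 4 = 12 = 1 × 11 + 1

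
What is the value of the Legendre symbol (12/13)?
(12/13) = 12^{6} mod 13 = 1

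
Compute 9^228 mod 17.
Using Fermat: 9^{16} ≡ 1 (mod 17). 228 ≡ 4 (mod 16). So 9^{228} ≡ 9^{4} ≡ 16 (mod 17)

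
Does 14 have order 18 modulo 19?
p - 1 = 18 has prime divisors 2, 3. Check 14^(18/q) mod 19 for each: 14^(18/2) = 14^9 ≡ 18, 14^(18/3) = 14^6 ≡ 7 (mod 19). None of these is 1, so 14 has order 18 = φ(19), so it is a primitive root mod 19.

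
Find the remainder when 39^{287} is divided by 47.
By Fermat: 39^{46} ≡ 1 (mod 47). 287 = 6×46 + 11. So 39^{287} ≡ 39^{11} ≡ 10 (mod 47)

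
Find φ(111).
72

Prime factorization: 111 = 3 × 37
Using the formula φ(n) = n × Π(1 - 1/p) for each prime factor p:
φ(111) = 111 × (1 - 1/3) × (1 - 1/37)
φ(111) = 72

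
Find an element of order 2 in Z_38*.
37 has order 2 mod 38 since 37^{2} ≡ 1 (mod 38) and no smaller power works.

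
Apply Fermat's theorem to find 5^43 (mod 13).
By Fermat: 5^{12} ≡ 1 (mod 13). 43 = 3×12 + 7. So 5^{43} ≡ 5^{7} ≡ 8 (mod 13)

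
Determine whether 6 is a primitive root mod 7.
p - 1 = 6 has prime divisors 2, 3. Check 6^(6/q) mod 7 for each: 6^(6/2) = 6^3 ≡ 6, 6^(6/3) = 6^2 ≡ 1 (mod 7). Since 6^2 ≡ 1 (mod 7), the order of 6 divides 2 (in fact the order is 2) ≠ 6, so it is not a primitive root.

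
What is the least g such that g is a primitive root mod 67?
p - 1 = 66 has prime divisors 2, 3, 11. h is a primitive root mod 67 iff h^(66/q) ≢ 1 (mod 67) for each such q.
h = 2: 2^33 ≡ 66, 2^22 ≡ 37, 2^6 ≡ 64 (mod 67); none is 1, so 2 has order 66 and is a primitive root.
The smallest primitive root mod 67 is g = 2.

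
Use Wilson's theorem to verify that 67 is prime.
(66)! mod 67 = 66. Since this equals -1 (mod 67), Wilson confirms 67 is prime.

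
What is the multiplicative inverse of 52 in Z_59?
42

Using Extended Euclidean Algorithm:
gcd(52, 59) = 1
Bezout coefficients: 52 × -17 + 59 × 15 = 1
So 52 × -17 ≡ 1 (mod 59)
The inverse is -17 mod 59 = 42
Verification: 52 × 42 = 2184 = 37 × 59 + 1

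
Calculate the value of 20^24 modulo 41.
Using repeated squaring. 24 = 16 + 8 (binary 11000). Repeated squaring mod 41: 20^1 ≡ 20; 20^2 ≡ 20² = 400 ≡ 31; 20^4 ≡ 31² = 961 ≡ 18; 20^8 ≡ 18² = 324 ≡ 37; 20^16 ≡ 37² = 1369 ≡ 16. Multiply: 20^24 = 20^16 × 20^8 ≡ 16 × 37 (mod 41): 16 × 37 = 592 ≡ 18. So 20^24 ≡ 18 (mod 41).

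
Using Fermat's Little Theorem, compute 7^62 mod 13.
By Fermat: 7^{12} ≡ 1 (mod 13). 62 = 5×12 + 2. So 7^{62} ≡ 7^{2} ≡ 10 (mod 13)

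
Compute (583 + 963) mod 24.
10

(583 + 963) = 1546
1546 mod 24 = 10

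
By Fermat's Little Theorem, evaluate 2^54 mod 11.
By Fermat: 2^{10} ≡ 1 (mod 11). 54 = 5×10 + 4. So 2^{54} ≡ 2^{4} ≡ 5 (mod 11)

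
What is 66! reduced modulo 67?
By Wilson's theorem, (66)! ≡ -1 ≡ 66 (mod 67)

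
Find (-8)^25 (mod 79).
Using repeated squaring. (-8) ≡ 71 (mod 79). 25 = 16 + 8 + 1 (binary 11001). Repeated squaring mod 79: 71^1 ≡ 71; 71^2 ≡ 71² = 5041 ≡ 64; 71^4 ≡ 64² = 4096 ≡ 67; 71^8 ≡ 67² = 4489 ≡ 65; 71^16 ≡ 65² = 4225 ≡ 38. Multiply: (-8)^25 ≡ 71^16 × 71^8 × 71^1 ≡ 38 × 65 × 71 (mod 79): 38 × 65 = 2470 ≡ 21; 21 × 71 = 1491 ≡ 69. So (-8)^25 ≡ 69 (mod 79).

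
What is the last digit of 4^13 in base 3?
Using Fermat: 4^{2} ≡ 1 (mod 3). 13 ≡ 1 (mod 2). So 4^{13} ≡ 4^{1} ≡ 1 (mod 3)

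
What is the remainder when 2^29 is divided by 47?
Using repeated squaring. 29 = 16 + 8 + 4 + 1 (binary 11101). Repeated squaring mod 47: 2^1 ≡ 2; 2^2 ≡ 2² = 4 ≡ 4; 2^4 ≡ 4² = 16 ≡ 16; 2^8 ≡ 16² = 256 ≡ 21; 2^16 ≡ 21² = 441 ≡ 18. Multiply: 2^29 = 2^16 × 2^8 × 2^4 × 2^1 ≡ 18 × 21 × 16 × 2 (mod 47): 18 × 21 = 378 ≡ 2; 2 × 16 = 32 ≡ 32; 32 × 2 = 64 ≡ 17. So 2^29 ≡ 17 (mod 47).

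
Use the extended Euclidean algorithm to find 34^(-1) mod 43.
Extended GCD: 34(19) + 43(-15) = 1. So 34^(-1) ≡ 19 ≡ 19 (mod 43). Verify: 34 × 19 = 646 ≡ 1 (mod 43)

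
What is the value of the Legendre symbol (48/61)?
(48/61) = 48^{30} mod 61 = 1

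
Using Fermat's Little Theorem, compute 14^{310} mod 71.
1

By Fermat's Little Theorem, a^(p-1) ≡ 1 (mod p) for prime p and gcd(a, p) = 1
Here p = 71, so 14^70 ≡ 1 (mod 71)
We can reduce the exponent: 310 mod 70 = 30
So 14^310 ≡ 14^30 (mod 71)
Computing: 14^30 mod 71 = 1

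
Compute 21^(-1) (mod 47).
21^(-1) ≡ 9 (mod 47). Verification: 21 × 9 = 189 ≡ 1 (mod 47)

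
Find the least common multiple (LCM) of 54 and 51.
918

First find GCD(54, 51) using the Euclidean algorithm:
54 = 1 × 51 + 3
51 = 17 × 3 + 0
GCD(54, 51) = 3

LCM formula: LCM(a, b) = (a × b) / GCD(a, b)
LCM(54, 51) = (54 × 51) / 3
LCM(54, 51) = 2754 / 3
LCM(54, 51) = 918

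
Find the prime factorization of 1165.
5 × 233

Divide by primes starting from smallest:
1165 ÷ 5 = 233
233 ÷ 233 = 1

1165 = 5 × 233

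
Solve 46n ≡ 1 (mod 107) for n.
7

Using Extended Euclidean Algorithm:
gcd(46, 107) = 1
Bezout coefficients: 46 × 7 + 107 × -3 = 1
So 46 × 7 ≡ 1 (mod 107)
The inverse is 7 mod 107 = 7
Verification: 46 × 7 = 322 = 3 × 107 + 1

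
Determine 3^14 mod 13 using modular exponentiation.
Using Fermat: 3^{12} ≡ 1 (mod 13). 14 ≡ 2 (mod 12). So 3^{14} ≡ 3^{2} ≡ 9 (mod 13)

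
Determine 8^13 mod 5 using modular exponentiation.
Using Fermat: 8^{4} ≡ 1 (mod 5). 13 ≡ 1 (mod 4). So 8^{13} ≡ 8^{1} ≡ 3 (mod 5)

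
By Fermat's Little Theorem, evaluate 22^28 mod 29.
By Fermat's Little Theorem, 22^{28} ≡ 1 (mod 29) since 29 is prime and gcd(22, 29) = 1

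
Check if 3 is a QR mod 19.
By Euler's criterion: 3^{9} ≡ 18 (mod 19). Since this equals -1 (≡ 18), 3 is not a QR.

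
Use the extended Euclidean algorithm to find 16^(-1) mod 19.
Extended GCD: 16(6) + 19(-5) = 1. So 16^(-1) ≡ 6 ≡ 6 (mod 19). Verify: 16 × 6 = 96 ≡ 1 (mod 19)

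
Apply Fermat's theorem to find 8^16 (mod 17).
By Fermat's Little Theorem, 8^{16} ≡ 1 (mod 17) since 17 is prime and gcd(8, 17) = 1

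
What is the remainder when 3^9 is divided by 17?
9 = 8 + 1 (binary 1001). Repeated squaring mod 17: 3^1 ≡ 3; 3^2 ≡ 3² = 9 ≡ 9; 3^4 ≡ 9² = 81 ≡ 13; 3^8 ≡ 13² = 169 ≡ 16. Multiply: 3^9 = 3^8 × 3^1 ≡ 16 × 3 (mod 17): 16 × 3 = 48 ≡ 14. So 3^9 ≡ 14 (mod 17).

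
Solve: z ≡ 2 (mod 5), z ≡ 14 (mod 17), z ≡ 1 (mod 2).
M = 5 × 17 × 2 = 170. M₁ = 34, y₁ ≡ 4 (mod 5). M₂ = 10, y₂ ≡ 12 (mod 17). M₃ = 85, y₃ ≡ 1 (mod 2). z = 2×34×4 + 14×10×12 + 1×85×1 ≡ 167 (mod 170)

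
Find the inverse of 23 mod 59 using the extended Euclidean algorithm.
Extended GCD: 23(18) + 59(-7) = 1. So 23^(-1) ≡ 18 ≡ 18 (mod 59). Verify: 23 × 18 = 414 ≡ 1 (mod 59)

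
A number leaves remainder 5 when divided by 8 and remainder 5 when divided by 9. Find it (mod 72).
M = 8 × 9 = 72. M₁ = 9, y₁ ≡ 1 (mod 8). M₂ = 8, y₂ ≡ 8 (mod 9). x = 5×9×1 + 5×8×8 ≡ 5 (mod 72)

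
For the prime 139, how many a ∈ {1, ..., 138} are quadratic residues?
For prime 139, there are (p-1)/2 = (139-1)/2 = 69 quadratic residues (excluding 0).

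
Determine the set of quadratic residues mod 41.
QRs mod 41: {1, 2, 4, 5, 8, 9, 10, 16, 18, 20, 21, 23, 25, 31, 32, 33, 36, 37, 39, 40}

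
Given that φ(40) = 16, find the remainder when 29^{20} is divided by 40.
By Euler: 29^{16} ≡ 1 (mod 40) since gcd(29, 40) = 1. 20 = 1×16 + 4. So 29^{20} ≡ 29^{4} ≡ 1 (mod 40)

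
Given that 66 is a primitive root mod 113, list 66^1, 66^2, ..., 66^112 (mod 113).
g^1, g^2, ..., g^{112} mod 113: {66, 62, 24, 2, 19, 11, 48, 4, 38, 22, 96, 8, 76, 44, 79, 16, 39, 88, 45, 32, 78, 63, 90, 64, 43, 13, 67, 15, 86, 26, 21, 30, 59, 52, 42, 60, 5, 104, 84, 7, 10, 95, 55, 14, 20, 77, 110, 28, 40, 41, 107, 56, 80, 82, 101, 112, 47, 51, 89, 111, 94, 102, 65, 109, 75, 91, 17, 105, 37, 69, 34, 97, 74, 25, 68, 81, 35, 50, 23, 49, 70, 100, 46, 98, 27, 87, 92, 83, 54, 61, 71, 53, 108, 9, 29, 106, 103, 18, 58, 99, 93, 36, 3, 85, 73, 72, 6, 57, 33, 31, 12, 1}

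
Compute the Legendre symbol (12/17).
(12/17) = 12^{8} mod 17 = -1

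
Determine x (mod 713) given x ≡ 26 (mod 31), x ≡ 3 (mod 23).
26

Using the Chinese Remainder Theorem:
M = product of moduli = 713
For equation 1: M_1 = 23, 23 ≡ 23 (mod 31), inverse of 23 mod 31 is 27 (check: 23 × 27 = 621 ≡ 1 (mod 31))
For equation 2: M_2 = 31, 31 ≡ 8 (mod 23), inverse of 31 mod 23 is 3 (check: 8 × 3 = 24 ≡ 1 (mod 23))
Combine: x ≡ Σ r_i×M_i×(M_i⁻¹ mod m_i) = 26×23×27 + 3×31×3 = 16146 + 279 = 16425
16425 mod 713 = 26
x ≡ 26 (mod 713)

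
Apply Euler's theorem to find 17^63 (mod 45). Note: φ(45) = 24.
By Euler: 17^{24} ≡ 1 (mod 45) since gcd(17, 45) = 1. 63 = 2×24 + 15. So 17^{63} ≡ 17^{15} ≡ 8 (mod 45)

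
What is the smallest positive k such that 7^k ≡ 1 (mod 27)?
Powers of 7 mod 27: 7^1≡7, 7^2≡22, 7^3≡19, 7^4≡25, 7^5≡13, 7^6≡10, 7^7≡16, 7^8≡4, 7^9≡1. Order = 9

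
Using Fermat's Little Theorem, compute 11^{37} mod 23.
10

By Fermat's Little Theorem, a^(p-1) ≡ 1 (mod p) for prime p and gcd(a, p) = 1
Here p = 23, so 11^22 ≡ 1 (mod 23)
We can reduce the exponent: 37 mod 22 = 15
So 11^37 ≡ 11^15 (mod 23)
Computing: 11^15 mod 23 = 10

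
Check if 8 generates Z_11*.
p - 1 = 10 has prime divisors 2, 5. Check 8^(10/q) mod 11 for each: 8^(10/2) = 8^5 ≡ 10, 8^(10/5) = 8^2 ≡ 9 (mod 11). None of these is 1, so 8 has order 10 = φ(11), so it is a primitive root mod 11.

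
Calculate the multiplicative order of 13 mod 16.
Powers of 13 mod 16: 13^1≡13, 13^2≡9, 13^3≡5, 13^4≡1. Order = 4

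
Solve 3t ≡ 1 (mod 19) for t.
13

Using Extended Euclidean Algorithm:
gcd(3, 19) = 1
Bezout coefficients: 3 × -6 + 19 × 1 = 1
So 3 × -6 ≡ 1 (mod 19)
The inverse is -6 mod 19 = 13
Verification: 3 × 13 = 39 = 2 × 19 + 1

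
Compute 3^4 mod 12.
4 = 4 (binary 100). Repeated squaring mod 12: 3^1 ≡ 3; 3^2 ≡ 3² = 9 ≡ 9; 3^4 ≡ 9² = 81 ≡ 9. So 3^4 ≡ 9 (mod 12).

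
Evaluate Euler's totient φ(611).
552

Prime factorization: 611 = 13 × 47
Using the formula φ(n) = n × Π(1 - 1/p) for each prime factor p:
φ(611) = 611 × (1 - 1/13) × (1 - 1/47)
φ(611) = 552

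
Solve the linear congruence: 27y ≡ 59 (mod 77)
25

Since gcd(27, 77) = 1 divides 59, a solution exists.
Multiply both sides by the inverse of 27 mod 77:
  27^(-1) mod 77 = 20
  x ≡ 20 × 59 ≡ 1180 ≡ 25 (mod 77)
Verification: 27 × 25 = 675 = 8 × 77 + 59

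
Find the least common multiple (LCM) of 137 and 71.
9727

First find GCD(137, 71) using the Euclidean algorithm:
137 = 1 × 71 + 66
71 = 1 × 66 + 5
66 = 13 × 5 + 1
5 = 5 × 1 + 0
GCD(137, 71) = 1

LCM formula: LCM(a, b) = (a × b) / GCD(a, b)
LCM(137, 71) = (137 × 71) / 1
LCM(137, 71) = 9727 / 1
LCM(137, 71) = 9727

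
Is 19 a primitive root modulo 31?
No

To verify, check if 19^(30/q) ≢ 1 (mod 31) for each prime divisor q of 30
Divisors of 30 = 30: [1, 2, 3, 5, 6, 10, 15, 30]
  19^(30/2) = 19^15 ≡ 1 (mod 31)
  19^(30/3) = 19^10 ≡ 25 (mod 31)
  19^(30/5) = 19^6 ≡ 2 (mod 31)
Conclusion: 19 is not a primitive root modulo 31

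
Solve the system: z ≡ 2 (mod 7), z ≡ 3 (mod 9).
M = 7 × 9 = 63. M₁ = 9, y₁ ≡ 4 (mod 7). M₂ = 7, y₂ ≡ 4 (mod 9). z = 2×9×4 + 3×7×4 ≡ 30 (mod 63)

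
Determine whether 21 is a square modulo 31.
By Euler's criterion: 21^{15} ≡ 30 (mod 31). Since this equals -1 (≡ 30), 21 is not a QR.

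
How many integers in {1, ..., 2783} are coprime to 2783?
2420

Prime factorization: 2783 = 11^2 × 23
Using the formula φ(n) = n × Π(1 - 1/p) for each prime factor p:
φ(2783) = 2783 × (1 - 1/11) × (1 - 1/23)
φ(2783) = 2420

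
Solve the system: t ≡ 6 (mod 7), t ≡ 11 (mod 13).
M = 7 × 13 = 91. M₁ = 13, y₁ ≡ 6 (mod 7). M₂ = 7, y₂ ≡ 2 (mod 13). t = 6×13×6 + 11×7×2 ≡ 76 (mod 91)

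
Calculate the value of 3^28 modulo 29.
Using Fermat: 3^{28} ≡ 1 (mod 29). 28 ≡ 0 (mod 28). So 3^{28} ≡ 3^{0} ≡ 1 (mod 29)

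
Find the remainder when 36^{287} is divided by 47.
By Fermat: 36^{46} ≡ 1 (mod 47). 287 = 6×46 + 11. So 36^{287} ≡ 36^{11} ≡ 8 (mod 47)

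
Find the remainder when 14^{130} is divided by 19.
By Fermat: 14^{18} ≡ 1 (mod 19). 130 = 7×18 + 4. So 14^{130} ≡ 14^{4} ≡ 17 (mod 19)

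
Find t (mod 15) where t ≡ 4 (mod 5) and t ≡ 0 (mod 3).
M = 5 × 3 = 15. M₁ = 3, y₁ ≡ 2 (mod 5). M₂ = 5, y₂ ≡ 2 (mod 3). t = 4×3×2 + 0×5×2 ≡ 9 (mod 15)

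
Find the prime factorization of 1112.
2^3 × 139

Divide by primes starting from smallest:
1112 ÷ 2 = 556
556 ÷ 2 = 278
278 ÷ 2 = 139
139 ÷ 139 = 1

1112 = 2^3 × 139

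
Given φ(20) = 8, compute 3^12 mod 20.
By Euler: 3^{8} ≡ 1 (mod 20) since gcd(3, 20) = 1. 12 = 1×8 + 4. So 3^{12} ≡ 3^{4} ≡ 1 (mod 20)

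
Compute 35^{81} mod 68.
35

Using successive squaring:
Binary expansion of 81: 1010001
Powers of 35 mod 68 (each is the square of the previous):
  35^1 ≡ 35 (mod 68)
  35^2 ≡ 35² = 1225 ≡ 1 (mod 68)
  35^4 ≡ 1² = 1 ≡ 1 (mod 68)
  35^8 ≡ 1² = 1 ≡ 1 (mod 68)
  35^16 ≡ 1² = 1 ≡ 1 (mod 68)
  35^32 ≡ 1² = 1 ≡ 1 (mod 68)
  35^64 ≡ 1² = 1 ≡ 1 (mod 68)
81 = 64 + 16 + 1, so 35^81 = 35^64 × 35^16 × 35^1 ≡ 1 × 1 × 35 (mod 68)
Multiplying step by step:
  1 × 1 = 1 ≡ 1 (mod 68)
  1 × 35 = 35 ≡ 35 (mod 68)
Result: 35^81 ≡ 35 (mod 68)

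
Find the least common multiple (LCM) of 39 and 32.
1248

First find GCD(39, 32) using the Euclidean algorithm:
39 = 1 × 32 + 7
32 = 4 × 7 + 4
7 = 1 × 4 + 3
4 = 1 × 3 + 1
3 = 3 × 1 + 0
GCD(39, 32) = 1

LCM formula: LCM(a, b) = (a × b) / GCD(a, b)
LCM(39, 32) = (39 × 32) / 1
LCM(39, 32) = 1248 / 1
LCM(39, 32) = 1248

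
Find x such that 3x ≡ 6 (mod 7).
2

Since gcd(3, 7) = 1 divides 6, a solution exists.
Multiply both sides by the inverse of 3 mod 7:
  3^(-1) mod 7 = 5
  x ≡ 5 × 6 ≡ 30 ≡ 2 (mod 7)
Verification: 3 × 2 = 6 = 0 × 7 + 6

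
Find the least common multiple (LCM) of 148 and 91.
13468

First find GCD(148, 91) using the Euclidean algorithm:
148 = 1 × 91 + 57
91 = 1 × 57 + 34
57 = 1 × 34 + 23
34 = 1 × 23 + 11
23 = 2 × 11 + 1
11 = 11 × 1 + 0
GCD(148, 91) = 1

LCM formula: LCM(a, b) = (a × b) / GCD(a, b)
LCM(148, 91) = (148 × 91) / 1
LCM(148, 91) = 13468 / 1
LCM(148, 91) = 13468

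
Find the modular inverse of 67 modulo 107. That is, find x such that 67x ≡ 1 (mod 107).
8

Using Extended Euclidean Algorithm:
gcd(67, 107) = 1
Bezout coefficients: 67 × 8 + 107 × -5 = 1
So 67 × 8 ≡ 1 (mod 107)
The inverse is 8 mod 107 = 8
Verification: 67 × 8 = 536 = 5 × 107 + 1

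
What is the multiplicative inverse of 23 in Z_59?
23^(-1) ≡ 18 (mod 59). Verification: 23 × 18 = 414 ≡ 1 (mod 59)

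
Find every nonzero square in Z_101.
QRs mod 101: {1, 4, 5, 6, 9, 13, 14, 16, 17, 19, 20, 21, 22, 23, 24, 25, 30, 31, 33, 36, 37, 43, 45, 47, 49, 52, 54, 56, 58, 64, 65, 68, 70, 71, 76, 77, 78, 79, 80, 81, 82, 84, 85, 87, 88, 92, 95, 96, 97, 100}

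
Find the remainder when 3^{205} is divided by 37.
By Fermat: 3^{36} ≡ 1 (mod 37). 205 = 5×36 + 25. So 3^{205} ≡ 3^{25} ≡ 4 (mod 37)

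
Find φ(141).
92

Prime factorization: 141 = 3 × 47
Using the formula φ(n) = n × Π(1 - 1/p) for each prime factor p:
φ(141) = 141 × (1 - 1/3) × (1 - 1/47)
φ(141) = 92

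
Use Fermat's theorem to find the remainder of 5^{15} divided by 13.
8

By Fermat's Little Theorem, a^(p-1) ≡ 1 (mod p) for prime p and gcd(a, p) = 1
Here p = 13, so 5^12 ≡ 1 (mod 13)
We can reduce the exponent: 15 mod 12 = 3
So 5^15 ≡ 5^3 (mod 13)
Computing: 5^3 mod 13 = 8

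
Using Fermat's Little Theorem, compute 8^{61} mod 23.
13

By Fermat's Little Theorem, a^(p-1) ≡ 1 (mod p) for prime p and gcd(a, p) = 1
Here p = 23, so 8^22 ≡ 1 (mod 23)
We can reduce the exponent: 61 mod 22 = 17
So 8^61 ≡ 8^17 (mod 23)
Computing: 8^17 mod 23 = 13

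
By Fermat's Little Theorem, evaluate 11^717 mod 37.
By Fermat: 11^{36} ≡ 1 (mod 37). 717 ≡ 33 (mod 36). So 11^{717} ≡ 11^{33} ≡ 36 (mod 37)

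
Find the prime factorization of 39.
3 × 13

Divide by primes starting from smallest:
39 ÷ 3 = 13
13 ÷ 13 = 1

39 = 3 × 13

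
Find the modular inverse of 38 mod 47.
38^(-1) ≡ 26 (mod 47). Verification: 38 × 26 = 988 ≡ 1 (mod 47)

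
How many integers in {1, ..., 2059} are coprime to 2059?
1960

Prime factorization: 2059 = 29 × 71
Using the formula φ(n) = n × Π(1 - 1/p) for each prime factor p:
φ(2059) = 2059 × (1 - 1/29) × (1 - 1/71)
φ(2059) = 1960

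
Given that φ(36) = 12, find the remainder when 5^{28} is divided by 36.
By Euler: 5^{12} ≡ 1 (mod 36) since gcd(5, 36) = 1. 28 = 2×12 + 4. So 5^{28} ≡ 5^{4} ≡ 13 (mod 36)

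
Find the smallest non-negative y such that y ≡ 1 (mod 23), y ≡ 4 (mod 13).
277

Using the Chinese Remainder Theorem:
M = product of moduli = 299
For equation 1: M_1 = 13, 13 ≡ 13 (mod 23), inverse of 13 mod 23 is 16 (check: 13 × 16 = 208 ≡ 1 (mod 23))
For equation 2: M_2 = 23, 23 ≡ 10 (mod 13), inverse of 23 mod 13 is 4 (check: 10 × 4 = 40 ≡ 1 (mod 13))
Combine: y ≡ Σ r_i×M_i×(M_i⁻¹ mod m_i) = 1×13×16 + 4×23×4 = 208 + 368 = 576
576 mod 299 = 277
y ≡ 277 (mod 299)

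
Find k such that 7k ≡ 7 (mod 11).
1

Since gcd(7, 11) = 1 divides 7, a solution exists.
Multiply both sides by the inverse of 7 mod 11:
  7^(-1) mod 11 = 8
  x ≡ 8 × 7 ≡ 56 ≡ 1 (mod 11)
Verification: 7 × 1 = 7 = 0 × 11 + 7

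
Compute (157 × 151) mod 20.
7

(157 × 151) = 23707
23707 mod 20 = 7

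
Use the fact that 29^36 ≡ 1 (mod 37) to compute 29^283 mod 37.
By Fermat: 29^{36} ≡ 1 (mod 37). 283 = 7×36 + 31. So 29^{283} ≡ 29^{31} ≡ 8 (mod 37)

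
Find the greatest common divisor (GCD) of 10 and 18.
2

Using the Euclidean algorithm:
10 = 0 × 18 + 10
18 = 1 × 10 + 8
10 = 1 × 8 + 2
8 = 4 × 2 + 0

GCD(10, 18) = 2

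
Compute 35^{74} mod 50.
25

Using successive squaring:
Binary expansion of 74: 1001010
Powers of 35 mod 50 (each is the square of the previous):
  35^1 ≡ 35 (mod 50)
  35^2 ≡ 35² = 1225 ≡ 25 (mod 50)
  35^4 ≡ 25² = 625 ≡ 25 (mod 50)
  35^8 ≡ 25² = 625 ≡ 25 (mod 50)
  35^16 ≡ 25² = 625 ≡ 25 (mod 50)
  35^32 ≡ 25² = 625 ≡ 25 (mod 50)
  35^64 ≡ 25² = 625 ≡ 25 (mod 50)
74 = 64 + 8 + 2, so 35^74 = 35^64 × 35^8 × 35^2 ≡ 25 × 25 × 25 (mod 50)
Multiplying step by step:
  25 × 25 = 625 ≡ 25 (mod 50)
  25 × 25 = 625 ≡ 25 (mod 50)
Result: 35^74 ≡ 25 (mod 50)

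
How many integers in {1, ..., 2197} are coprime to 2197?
2028

Prime factorization: 2197 = 13^3
Using the formula φ(n) = n × Π(1 - 1/p) for each prime factor p:
φ(2197) = 2197 × (1 - 1/13)
φ(2197) = 2028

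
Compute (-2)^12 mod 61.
Using repeated squaring. (-2) ≡ 59 (mod 61). 12 = 8 + 4 (binary 1100). Repeated squaring mod 61: 59^1 ≡ 59; 59^2 ≡ 59² = 3481 ≡ 4; 59^4 ≡ 4² = 16 ≡ 16; 59^8 ≡ 16² = 256 ≡ 12. Multiply: (-2)^12 ≡ 59^8 × 59^4 ≡ 12 × 16 (mod 61): 12 × 16 = 192 ≡ 9. So (-2)^12 ≡ 9 (mod 61).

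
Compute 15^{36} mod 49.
15

Using successive squaring:
Binary expansion of 36: 100100
Powers of 15 mod 49 (each is the square of the previous):
  15^1 ≡ 15 (mod 49)
  15^2 ≡ 15² = 225 ≡ 29 (mod 49)
  15^4 ≡ 29² = 841 ≡ 8 (mod 49)
  15^8 ≡ 8² = 64 ≡ 15 (mod 49)
  15^16 ≡ 15² = 225 ≡ 29 (mod 49)
  15^32 ≡ 29² = 841 ≡ 8 (mod 49)
36 = 32 + 4, so 15^36 = 15^32 × 15^4 ≡ 8 × 8 (mod 49)
Multiplying step by step:
  8 × 8 = 64 ≡ 15 (mod 49)
Result: 15^36 ≡ 15 (mod 49)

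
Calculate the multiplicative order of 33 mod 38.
Powers of 33 mod 38: 33^1≡33, 33^2≡25, 33^3≡27, 33^4≡17, 33^5≡29, 33^6≡7, 33^7≡3, 33^8≡23, 33^9≡37, 33^10≡5, 33^11≡13, 33^12≡11, 33^13≡21, 33^14≡9, 33^15≡31, 33^16≡35, 33^17≡15, 33^18≡1. Order = 18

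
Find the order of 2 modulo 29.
Powers of 2 mod 29: 2^1≡2, 2^2≡4, 2^3≡8, 2^4≡16, 2^5≡3, 2^6≡6, 2^7≡12, 2^8≡24, 2^9≡19, 2^10≡9, 2^11≡18, 2^12≡7, 2^13≡14, 2^14≡28, 2^15≡27, 2^16≡25, 2^17≡21, 2^18≡13, 2^19≡26, 2^20≡23, 2^21≡17, 2^22≡5, 2^23≡10, 2^24≡20, 2^25≡11, 2^26≡22, 2^27≡15, 2^28≡1. Order = 28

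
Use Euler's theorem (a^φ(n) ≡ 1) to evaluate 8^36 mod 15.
By Euler: 8^{8} ≡ 1 (mod 15) since gcd(8, 15) = 1. 36 = 4×8 + 4. So 8^{36} ≡ 8^{4} ≡ 1 (mod 15)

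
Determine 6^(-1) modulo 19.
6^(-1) ≡ 16 (mod 19). Verification: 6 × 16 = 96 ≡ 1 (mod 19)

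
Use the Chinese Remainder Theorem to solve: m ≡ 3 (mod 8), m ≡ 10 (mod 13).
M = 8 × 13 = 104. M₁ = 13, y₁ ≡ 5 (mod 8). M₂ = 8, y₂ ≡ 5 (mod 13). m = 3×13×5 + 10×8×5 ≡ 75 (mod 104)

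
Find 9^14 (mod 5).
Using Fermat: 9^{4} ≡ 1 (mod 5). 14 ≡ 2 (mod 4). So 9^{14} ≡ 9^{2} ≡ 1 (mod 5)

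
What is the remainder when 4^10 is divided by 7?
10 = 8 + 2 (binary 1010). Repeated squaring mod 7: 4^1 ≡ 4; 4^2 ≡ 4² = 16 ≡ 2; 4^4 ≡ 2² = 4 ≡ 4; 4^8 ≡ 4² = 16 ≡ 2. Multiply: 4^10 = 4^8 × 4^2 ≡ 2 × 2 (mod 7): 2 × 2 = 4 ≡ 4. So 4^10 ≡ 4 (mod 7).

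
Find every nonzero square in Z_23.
QRs mod 23: {1, 2, 3, 4, 6, 8, 9, 12, 13, 16, 18}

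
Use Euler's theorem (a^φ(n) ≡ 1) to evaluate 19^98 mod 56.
By Euler: 19^{24} ≡ 1 (mod 56) since gcd(19, 56) = 1. 98 = 4×24 + 2. So 19^{98} ≡ 19^{2} ≡ 25 (mod 56)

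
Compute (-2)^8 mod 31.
(-2) ≡ 29 (mod 31). 8 = 8 (binary 1000). Repeated squaring mod 31: 29^1 ≡ 29; 29^2 ≡ 29² = 841 ≡ 4; 29^4 ≡ 4² = 16 ≡ 16; 29^8 ≡ 16² = 256 ≡ 8. So (-2)^8 ≡ 8 (mod 31).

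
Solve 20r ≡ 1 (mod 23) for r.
20^(-1) ≡ 15 (mod 23). Verification: 20 × 15 = 300 ≡ 1 (mod 23)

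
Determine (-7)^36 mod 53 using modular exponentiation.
Using repeated squaring. (-7) ≡ 46 (mod 53). 36 = 32 + 4 (binary 100100). Repeated squaring mod 53: 46^1 ≡ 46; 46^2 ≡ 46² = 2116 ≡ 49; 46^4 ≡ 49² = 2401 ≡ 16; 46^8 ≡ 16² = 256 ≡ 44; 46^16 ≡ 44² = 1936 ≡ 28; 46^32 ≡ 28² = 784 ≡ 42. Multiply: (-7)^36 ≡ 46^32 × 46^4 ≡ 42 × 16 (mod 53): 42 × 16 = 672 ≡ 36. So (-7)^36 ≡ 36 (mod 53).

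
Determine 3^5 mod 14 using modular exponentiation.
5 = 4 + 1 (binary 101). Repeated squaring mod 14: 3^1 ≡ 3; 3^2 ≡ 3² = 9 ≡ 9; 3^4 ≡ 9² = 81 ≡ 11. Multiply: 3^5 = 3^4 × 3^1 ≡ 11 × 3 (mod 14): 11 × 3 = 33 ≡ 5. So 3^5 ≡ 5 (mod 14).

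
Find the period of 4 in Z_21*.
Powers of 4 mod 21: 4^1≡4, 4^2≡16, 4^3≡1. Order = 3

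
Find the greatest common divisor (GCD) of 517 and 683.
1

Using the Euclidean algorithm:
517 = 0 × 683 + 517
683 = 1 × 517 + 166
517 = 3 × 166 + 19
166 = 8 × 19 + 14
19 = 1 × 14 + 5
14 = 2 × 5 + 4
5 = 1 × 4 + 1
4 = 4 × 1 + 0

GCD(517, 683) = 1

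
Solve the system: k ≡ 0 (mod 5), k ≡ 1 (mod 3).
M = 5 × 3 = 15. M₁ = 3, y₁ ≡ 2 (mod 5). M₂ = 5, y₂ ≡ 2 (mod 3). k = 0×3×2 + 1×5×2 ≡ 10 (mod 15)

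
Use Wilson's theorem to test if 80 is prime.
(79)! mod 80 = 0. Since 0 ≢ -1 (mod 80), 80 is not prime.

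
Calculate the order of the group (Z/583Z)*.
520

Prime factorization: 583 = 11 × 53
Using the formula φ(n) = n × Π(1 - 1/p) for each prime factor p:
φ(583) = 583 × (1 - 1/11) × (1 - 1/53)
φ(583) = 520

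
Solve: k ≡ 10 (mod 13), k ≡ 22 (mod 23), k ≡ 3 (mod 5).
M = 13 × 23 × 5 = 1495. M₁ = 115, y₁ ≡ 6 (mod 13). M₂ = 65, y₂ ≡ 17 (mod 23). M₃ = 299, y₃ ≡ 4 (mod 5). k = 10×115×6 + 22×65×17 + 3×299×4 ≡ 413 (mod 1495)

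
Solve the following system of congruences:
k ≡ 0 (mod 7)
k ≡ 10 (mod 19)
105

Using the Chinese Remainder Theorem:
M = product of moduli = 133
For equation 1: M_1 = 19, 19 ≡ 5 (mod 7), inverse of 19 mod 7 is 3 (check: 5 × 3 = 15 ≡ 1 (mod 7))
For equation 2: M_2 = 7, 7 ≡ 7 (mod 19), inverse of 7 mod 19 is 11 (check: 7 × 11 = 77 ≡ 1 (mod 19))
Combine: k ≡ Σ r_i×M_i×(M_i⁻¹ mod m_i) = 0×19×3 + 10×7×11 = 0 + 770 = 770
770 mod 133 = 105
k ≡ 105 (mod 133)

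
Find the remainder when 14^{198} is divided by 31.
By Fermat: 14^{30} ≡ 1 (mod 31). 198 = 6×30 + 18. So 14^{198} ≡ 14^{18} ≡ 16 (mod 31)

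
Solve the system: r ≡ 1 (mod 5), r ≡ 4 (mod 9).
M = 5 × 9 = 45. M₁ = 9, y₁ ≡ 4 (mod 5). M₂ = 5, y₂ ≡ 2 (mod 9). r = 1×9×4 + 4×5×2 ≡ 31 (mod 45)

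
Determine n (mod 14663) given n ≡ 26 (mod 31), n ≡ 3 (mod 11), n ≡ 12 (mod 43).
13170

Using the Chinese Remainder Theorem:
M = product of moduli = 14663
For equation 1: M_1 = 473, 473 ≡ 8 (mod 31), inverse of 473 mod 31 is 4 (check: 8 × 4 = 32 ≡ 1 (mod 31))
For equation 2: M_2 = 1333, 1333 ≡ 2 (mod 11), inverse of 1333 mod 11 is 6 (check: 2 × 6 = 12 ≡ 1 (mod 11))
For equation 3: M_3 = 341, 341 ≡ 40 (mod 43), inverse of 341 mod 43 is 14 (check: 40 × 14 = 560 ≡ 1 (mod 43))
Combine: n ≡ Σ r_i×M_i×(M_i⁻¹ mod m_i) = 26×473×4 + 3×1333×6 + 12×341×14 = 49192 + 23994 + 57288 = 130474
130474 mod 14663 = 13170
n ≡ 13170 (mod 14663)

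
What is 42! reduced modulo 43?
By Wilson's theorem, (42)! ≡ -1 ≡ 42 (mod 43)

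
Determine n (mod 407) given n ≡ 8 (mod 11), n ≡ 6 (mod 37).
228

Using the Chinese Remainder Theorem:
M = product of moduli = 407
For equation 1: M_1 = 37, 37 ≡ 4 (mod 11), inverse of 37 mod 11 is 3 (check: 4 × 3 = 12 ≡ 1 (mod 11))
For equation 2: M_2 = 11, 11 ≡ 11 (mod 37), inverse of 11 mod 37 is 27 (check: 11 × 27 = 297 ≡ 1 (mod 37))
Combine: n ≡ Σ r_i×M_i×(M_i⁻¹ mod m_i) = 8×37×3 + 6×11×27 = 888 + 1782 = 2670
2670 mod 407 = 228
n ≡ 228 (mod 407)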